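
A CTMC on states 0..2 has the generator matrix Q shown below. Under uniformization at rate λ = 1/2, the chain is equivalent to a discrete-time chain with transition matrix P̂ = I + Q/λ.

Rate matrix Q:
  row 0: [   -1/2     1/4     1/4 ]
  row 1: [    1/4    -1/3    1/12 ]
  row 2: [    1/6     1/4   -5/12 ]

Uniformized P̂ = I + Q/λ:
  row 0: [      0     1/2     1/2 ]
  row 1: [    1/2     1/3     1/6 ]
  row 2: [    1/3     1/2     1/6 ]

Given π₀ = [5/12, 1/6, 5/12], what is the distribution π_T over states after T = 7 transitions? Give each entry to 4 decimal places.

t=0: π = [0.4167, 0.1667, 0.4167]
t=1: π = [0.2222, 0.4722, 0.3056]
t=2: π = [0.3380, 0.4213, 0.2407]
t=3: π = [0.2909, 0.4298, 0.2793]
t=4: π = [0.3080, 0.4284, 0.2636]
t=5: π = [0.3021, 0.4286, 0.2693]
t=6: π = [0.3041, 0.4286, 0.2674]
t=7: π = [0.3034, 0.4286, 0.2680]

π = [0.3034, 0.4286, 0.2680]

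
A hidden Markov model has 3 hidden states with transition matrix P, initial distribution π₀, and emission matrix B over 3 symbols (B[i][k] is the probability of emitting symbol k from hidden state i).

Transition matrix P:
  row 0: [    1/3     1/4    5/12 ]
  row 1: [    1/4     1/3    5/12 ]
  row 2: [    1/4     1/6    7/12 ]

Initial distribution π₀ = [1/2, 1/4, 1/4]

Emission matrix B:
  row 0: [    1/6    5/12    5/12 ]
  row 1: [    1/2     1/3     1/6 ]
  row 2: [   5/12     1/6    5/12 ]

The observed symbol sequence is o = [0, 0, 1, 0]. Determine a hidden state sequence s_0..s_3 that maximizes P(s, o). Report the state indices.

path = [2, 2, 2, 2]

t=0: δ = [8.333e-02, 1.250e-01, 1.042e-01]  (obs o_0=0)
t=1: δ = [5.208e-03, 2.083e-02, 2.532e-02]  ψ = [1, 1, 2]  (obs o_1=0)
t=2: δ = [2.637e-03, 2.315e-03, 2.462e-03]  ψ = [2, 1, 2]  (obs o_2=1)
t=3: δ = [1.465e-04, 3.858e-04, 5.983e-04]  ψ = [0, 1, 2]  (obs o_3=0)
backtrack: best end state = 2; path = [2, 2, 2, 2]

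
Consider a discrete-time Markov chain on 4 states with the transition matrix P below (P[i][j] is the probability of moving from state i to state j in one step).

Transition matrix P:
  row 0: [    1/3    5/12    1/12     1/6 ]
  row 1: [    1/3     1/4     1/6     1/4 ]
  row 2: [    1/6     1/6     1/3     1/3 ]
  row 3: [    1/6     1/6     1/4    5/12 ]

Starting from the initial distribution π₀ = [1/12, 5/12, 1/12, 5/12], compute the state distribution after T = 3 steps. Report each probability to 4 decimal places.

t=0: π = [0.0833, 0.4167, 0.0833, 0.4167]
t=1: π = [0.2500, 0.2222, 0.2083, 0.3194]
t=2: π = [0.2454, 0.2477, 0.2072, 0.2998]
t=3: π = [0.2488, 0.2486, 0.2057, 0.2968]

π = [0.2488, 0.2486, 0.2057, 0.2968]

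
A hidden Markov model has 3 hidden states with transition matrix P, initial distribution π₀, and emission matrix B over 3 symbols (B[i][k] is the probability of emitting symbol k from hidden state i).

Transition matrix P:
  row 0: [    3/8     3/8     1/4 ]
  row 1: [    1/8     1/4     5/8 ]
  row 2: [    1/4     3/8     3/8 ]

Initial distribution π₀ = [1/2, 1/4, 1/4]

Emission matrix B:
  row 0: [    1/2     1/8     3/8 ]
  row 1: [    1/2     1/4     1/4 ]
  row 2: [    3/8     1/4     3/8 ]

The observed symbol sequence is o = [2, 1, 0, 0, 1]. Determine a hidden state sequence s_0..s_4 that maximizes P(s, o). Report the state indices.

t=0: δ = [1.875e-01, 6.250e-02, 9.375e-02]  (obs o_0=2)
t=1: δ = [8.789e-03, 1.758e-02, 1.172e-02]  ψ = [0, 0, 0]  (obs o_1=1)
t=2: δ = [1.648e-03, 2.197e-03, 4.120e-03]  ψ = [0, 1, 1]  (obs o_2=0)
t=3: δ = [5.150e-04, 7.725e-04, 5.794e-04]  ψ = [2, 2, 2]  (obs o_3=0)
t=4: δ = [2.414e-05, 5.431e-05, 1.207e-04]  ψ = [0, 2, 1]  (obs o_4=1)
backtrack: best end state = 2; path = [0, 1, 2, 1, 2]

path = [0, 1, 2, 1, 2]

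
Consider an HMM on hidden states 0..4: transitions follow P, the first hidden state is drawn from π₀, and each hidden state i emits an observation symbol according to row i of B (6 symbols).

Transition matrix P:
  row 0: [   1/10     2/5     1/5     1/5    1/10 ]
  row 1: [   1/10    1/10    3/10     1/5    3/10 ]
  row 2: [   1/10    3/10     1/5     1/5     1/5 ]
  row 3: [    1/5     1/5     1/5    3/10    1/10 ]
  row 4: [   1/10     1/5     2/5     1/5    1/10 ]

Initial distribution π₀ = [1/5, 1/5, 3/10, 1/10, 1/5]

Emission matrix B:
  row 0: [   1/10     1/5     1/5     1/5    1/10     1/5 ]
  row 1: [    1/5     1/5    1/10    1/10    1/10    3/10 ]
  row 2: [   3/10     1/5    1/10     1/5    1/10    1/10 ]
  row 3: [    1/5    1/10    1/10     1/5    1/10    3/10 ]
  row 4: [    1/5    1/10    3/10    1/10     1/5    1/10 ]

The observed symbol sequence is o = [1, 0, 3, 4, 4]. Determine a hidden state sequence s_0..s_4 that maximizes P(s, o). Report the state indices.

t=0: δ = [4.000e-02, 4.000e-02, 6.000e-02, 1.000e-02, 2.000e-02]  (obs o_0=1)
t=1: δ = [6.000e-04, 3.600e-03, 3.600e-03, 2.400e-03, 2.400e-03]  ψ = [2, 2, 1, 2, 1]  (obs o_1=0)
t=2: δ = [9.600e-05, 1.080e-04, 2.160e-04, 1.440e-04, 1.080e-04]  ψ = [3, 2, 1, 1, 1]  (obs o_2=3)
t=3: δ = [2.880e-06, 6.480e-06, 4.320e-06, 4.320e-06, 8.640e-06]  ψ = [3, 2, 2, 2, 2]  (obs o_3=4)
t=4: δ = [8.640e-08, 1.728e-07, 3.456e-07, 1.728e-07, 3.888e-07]  ψ = [3, 4, 4, 4, 1]  (obs o_4=4)
backtrack: best end state = 4; path = [2, 1, 2, 1, 4]

path = [2, 1, 2, 1, 4]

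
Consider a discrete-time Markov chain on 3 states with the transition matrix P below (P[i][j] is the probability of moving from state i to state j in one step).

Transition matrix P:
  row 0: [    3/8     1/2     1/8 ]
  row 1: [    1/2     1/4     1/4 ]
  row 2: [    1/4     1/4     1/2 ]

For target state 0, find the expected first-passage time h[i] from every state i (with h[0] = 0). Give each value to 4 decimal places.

First-step conditioning: h[0] = 0; for i ≠ 0, h[i] = 1 + Σ_k P[i][k]·h[k].
  h[1] = 1 + 1/4·h[1] + 1/4·h[2]
  h[2] = 1 + 1/4·h[1] + 1/2·h[2]
Solving the 2×2 linear system over states ≠ 0 gives exactly h = [0, 12/5, 16/5] (h[0] = 0 is the target).

h = [0.0000, 2.4000, 3.2000]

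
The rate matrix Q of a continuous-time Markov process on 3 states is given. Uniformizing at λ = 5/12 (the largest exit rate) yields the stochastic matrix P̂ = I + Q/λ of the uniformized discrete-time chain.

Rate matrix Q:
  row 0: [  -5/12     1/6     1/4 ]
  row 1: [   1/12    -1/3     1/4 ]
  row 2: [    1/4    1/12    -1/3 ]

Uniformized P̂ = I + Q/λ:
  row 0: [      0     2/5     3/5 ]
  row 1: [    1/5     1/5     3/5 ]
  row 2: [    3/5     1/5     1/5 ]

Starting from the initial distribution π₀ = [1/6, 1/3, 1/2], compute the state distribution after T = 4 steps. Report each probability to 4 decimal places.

π = [0.3059, 0.2637, 0.4304]

t=0: π = [0.1667, 0.3333, 0.5000]
t=1: π = [0.3667, 0.2333, 0.4000]
t=2: π = [0.2867, 0.2733, 0.4400]
t=3: π = [0.3187, 0.2573, 0.4240]
t=4: π = [0.3059, 0.2637, 0.4304]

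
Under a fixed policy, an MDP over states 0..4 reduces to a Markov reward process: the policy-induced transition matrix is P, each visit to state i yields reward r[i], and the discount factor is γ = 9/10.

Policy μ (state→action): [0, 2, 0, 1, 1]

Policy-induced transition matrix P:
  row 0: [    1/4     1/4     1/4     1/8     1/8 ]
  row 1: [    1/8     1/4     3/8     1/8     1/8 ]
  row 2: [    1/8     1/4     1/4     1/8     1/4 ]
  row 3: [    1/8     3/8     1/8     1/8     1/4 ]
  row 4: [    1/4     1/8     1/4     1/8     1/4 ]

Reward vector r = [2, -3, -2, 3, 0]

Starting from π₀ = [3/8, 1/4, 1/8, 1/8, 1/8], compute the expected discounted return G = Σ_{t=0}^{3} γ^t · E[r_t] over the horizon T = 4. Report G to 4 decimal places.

G = -1.1892

t=0: π = [0.3750, 0.2500, 0.1250, 0.1250, 0.1250], E[r] = 0.1250, γ^t·E[r] = 0.125000, running G = 0.125000
t=1: π = [0.1875, 0.2500, 0.2656, 0.1250, 0.1719], E[r] = -0.5313, γ^t·E[r] = -0.478125, running G = -0.353125
t=2: π = [0.1699, 0.2441, 0.2656, 0.1250, 0.1953], E[r] = -0.5488, γ^t·E[r] = -0.444551, running G = -0.797676
t=3: π = [0.1707, 0.2412, 0.2649, 0.1250, 0.1982], E[r] = -0.5371, γ^t·E[r] = -0.391553, running G = -1.189229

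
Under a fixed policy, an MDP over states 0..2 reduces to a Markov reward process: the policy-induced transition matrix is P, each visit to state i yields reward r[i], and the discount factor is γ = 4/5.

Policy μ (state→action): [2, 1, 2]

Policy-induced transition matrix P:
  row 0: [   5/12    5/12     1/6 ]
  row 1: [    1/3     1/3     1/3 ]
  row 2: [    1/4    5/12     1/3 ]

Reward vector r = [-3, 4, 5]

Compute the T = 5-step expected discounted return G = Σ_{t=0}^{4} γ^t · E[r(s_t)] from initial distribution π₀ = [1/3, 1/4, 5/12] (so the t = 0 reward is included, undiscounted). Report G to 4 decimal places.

t=0: π = [0.3333, 0.2500, 0.4167], E[r] = 2.0833, γ^t·E[r] = 2.083333, running G = 2.083333
t=1: π = [0.3264, 0.3958, 0.2778], E[r] = 1.9931, γ^t·E[r] = 1.594444, running G = 3.677778
t=2: π = [0.3374, 0.3837, 0.2789], E[r] = 1.9172, γ^t·E[r] = 1.227037, running G = 4.904815
t=3: π = [0.3382, 0.3847, 0.2771], E[r] = 1.9097, γ^t·E[r] = 0.977753, running G = 5.882568
t=4: π = [0.3384, 0.3846, 0.2770], E[r] = 1.9080, γ^t·E[r] = 0.781513, running G = 6.664081

G = 6.6641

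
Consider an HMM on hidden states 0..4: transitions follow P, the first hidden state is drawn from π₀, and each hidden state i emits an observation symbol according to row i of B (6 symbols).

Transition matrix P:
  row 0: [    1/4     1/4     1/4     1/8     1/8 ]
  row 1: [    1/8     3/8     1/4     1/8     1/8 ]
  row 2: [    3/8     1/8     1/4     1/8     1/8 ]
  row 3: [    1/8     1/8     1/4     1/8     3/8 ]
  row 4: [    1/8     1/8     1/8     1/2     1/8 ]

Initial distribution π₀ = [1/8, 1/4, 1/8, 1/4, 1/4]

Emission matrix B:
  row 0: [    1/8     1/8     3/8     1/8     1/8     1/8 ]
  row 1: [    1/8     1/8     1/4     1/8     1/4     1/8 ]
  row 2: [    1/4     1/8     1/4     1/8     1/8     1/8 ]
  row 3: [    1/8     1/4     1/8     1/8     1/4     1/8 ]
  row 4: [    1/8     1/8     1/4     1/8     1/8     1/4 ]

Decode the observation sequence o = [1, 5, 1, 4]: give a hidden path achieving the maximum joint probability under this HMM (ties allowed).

t=0: δ = [1.562e-02, 3.125e-02, 1.562e-02, 6.250e-02, 3.125e-02]  (obs o_0=1)
t=1: δ = [9.766e-04, 1.465e-03, 1.953e-03, 1.953e-03, 5.859e-03]  ψ = [3, 1, 3, 4, 3]  (obs o_1=5)
t=2: δ = [9.155e-05, 9.155e-05, 9.155e-05, 7.324e-04, 9.155e-05]  ψ = [2, 4, 4, 4, 3]  (obs o_2=1)
t=3: δ = [1.144e-05, 2.289e-05, 2.289e-05, 2.289e-05, 3.433e-05]  ψ = [3, 3, 3, 3, 3]  (obs o_3=4)
backtrack: best end state = 4; path = [3, 4, 3, 4]

path = [3, 4, 3, 4]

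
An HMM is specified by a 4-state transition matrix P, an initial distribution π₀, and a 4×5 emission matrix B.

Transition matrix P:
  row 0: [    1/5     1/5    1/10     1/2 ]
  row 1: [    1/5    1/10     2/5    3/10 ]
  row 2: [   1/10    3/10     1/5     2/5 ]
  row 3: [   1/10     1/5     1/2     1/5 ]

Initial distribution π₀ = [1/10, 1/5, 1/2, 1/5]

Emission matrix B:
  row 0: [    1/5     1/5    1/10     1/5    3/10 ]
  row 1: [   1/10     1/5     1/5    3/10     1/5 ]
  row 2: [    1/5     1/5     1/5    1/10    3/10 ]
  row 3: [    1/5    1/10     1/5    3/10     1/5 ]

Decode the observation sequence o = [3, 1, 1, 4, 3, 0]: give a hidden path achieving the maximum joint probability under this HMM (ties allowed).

t=0: δ = [2.000e-02, 6.000e-02, 5.000e-02, 6.000e-02]  (obs o_0=3)
t=1: δ = [2.400e-03, 3.000e-03, 6.000e-03, 2.000e-03]  ψ = [1, 2, 3, 2]  (obs o_1=1)
t=2: δ = [1.200e-04, 3.600e-04, 2.400e-04, 2.400e-04]  ψ = [1, 2, 1, 2]  (obs o_2=1)
t=3: δ = [2.160e-05, 1.440e-05, 4.320e-05, 2.160e-05]  ψ = [1, 2, 1, 1]  (obs o_3=4)
t=4: δ = [8.640e-07, 3.888e-06, 1.080e-06, 5.184e-06]  ψ = [0, 2, 3, 2]  (obs o_4=3)
t=5: δ = [1.555e-07, 1.037e-07, 5.184e-07, 2.333e-07]  ψ = [1, 3, 3, 1]  (obs o_5=0)
backtrack: best end state = 2; path = [3, 2, 1, 2, 3, 2]

path = [3, 2, 1, 2, 3, 2]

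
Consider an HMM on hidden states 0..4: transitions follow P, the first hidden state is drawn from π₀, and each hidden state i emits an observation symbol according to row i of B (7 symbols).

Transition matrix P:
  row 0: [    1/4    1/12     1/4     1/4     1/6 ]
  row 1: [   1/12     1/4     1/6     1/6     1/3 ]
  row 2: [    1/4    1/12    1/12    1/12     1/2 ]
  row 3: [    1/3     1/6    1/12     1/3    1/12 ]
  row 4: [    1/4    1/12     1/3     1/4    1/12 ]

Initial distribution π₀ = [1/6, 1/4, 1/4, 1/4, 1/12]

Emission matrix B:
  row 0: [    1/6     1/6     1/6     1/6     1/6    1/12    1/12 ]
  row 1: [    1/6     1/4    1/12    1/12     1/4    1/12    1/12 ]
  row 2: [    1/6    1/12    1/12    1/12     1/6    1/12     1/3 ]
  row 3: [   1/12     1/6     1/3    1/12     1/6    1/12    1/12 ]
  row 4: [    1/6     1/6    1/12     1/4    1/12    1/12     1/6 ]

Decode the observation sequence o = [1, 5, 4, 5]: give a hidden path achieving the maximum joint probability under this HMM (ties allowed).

path = [1, 4, 2, 4]

t=0: δ = [2.778e-02, 6.250e-02, 2.083e-02, 4.167e-02, 1.389e-02]  (obs o_0=1)
t=1: δ = [1.157e-03, 1.302e-03, 8.681e-04, 1.157e-03, 1.736e-03]  ψ = [3, 1, 1, 3, 1]  (obs o_1=5)
t=2: δ = [7.234e-05, 8.138e-05, 9.645e-05, 7.234e-05, 3.617e-05]  ψ = [4, 1, 4, 4, 1]  (obs o_2=4)
t=3: δ = [2.009e-06, 1.695e-06, 1.507e-06, 2.009e-06, 4.019e-06]  ψ = [2, 1, 0, 3, 2]  (obs o_3=5)
backtrack: best end state = 4; path = [1, 4, 2, 4]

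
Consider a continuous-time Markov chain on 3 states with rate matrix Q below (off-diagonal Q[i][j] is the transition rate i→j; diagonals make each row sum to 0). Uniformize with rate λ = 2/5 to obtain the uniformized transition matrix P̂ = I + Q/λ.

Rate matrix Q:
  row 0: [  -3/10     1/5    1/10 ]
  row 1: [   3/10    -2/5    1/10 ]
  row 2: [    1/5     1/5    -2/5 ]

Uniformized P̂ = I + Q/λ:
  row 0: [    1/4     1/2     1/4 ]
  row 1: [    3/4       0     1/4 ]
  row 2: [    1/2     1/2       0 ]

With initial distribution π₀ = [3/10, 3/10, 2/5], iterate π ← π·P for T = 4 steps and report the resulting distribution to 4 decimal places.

π = [0.4680, 0.3313, 0.2008]

t=0: π = [0.3000, 0.3000, 0.4000]
t=1: π = [0.5000, 0.3500, 0.1500]
t=2: π = [0.4625, 0.3250, 0.2125]
t=3: π = [0.4656, 0.3375, 0.1969]
t=4: π = [0.4680, 0.3313, 0.2008]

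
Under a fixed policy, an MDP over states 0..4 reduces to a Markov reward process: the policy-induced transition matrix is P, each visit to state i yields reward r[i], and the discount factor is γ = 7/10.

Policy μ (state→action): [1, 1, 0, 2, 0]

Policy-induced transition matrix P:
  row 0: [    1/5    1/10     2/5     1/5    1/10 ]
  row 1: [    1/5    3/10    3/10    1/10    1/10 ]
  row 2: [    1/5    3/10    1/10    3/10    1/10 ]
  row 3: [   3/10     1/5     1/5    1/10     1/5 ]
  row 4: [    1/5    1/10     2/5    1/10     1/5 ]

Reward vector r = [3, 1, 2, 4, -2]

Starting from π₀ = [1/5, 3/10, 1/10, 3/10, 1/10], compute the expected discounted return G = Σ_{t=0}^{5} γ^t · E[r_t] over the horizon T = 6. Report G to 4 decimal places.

G = 5.5991

t=0: π = [0.2000, 0.3000, 0.1000, 0.3000, 0.1000], E[r] = 2.1000, γ^t·E[r] = 2.100000, running G = 2.100000
t=1: π = [0.2300, 0.2100, 0.2800, 0.1400, 0.1400], E[r] = 1.7400, γ^t·E[r] = 1.218000, running G = 3.318000
t=2: π = [0.2140, 0.2120, 0.2670, 0.1790, 0.1280], E[r] = 1.8480, γ^t·E[r] = 0.905520, running G = 4.223520
t=3: π = [0.2179, 0.2137, 0.2629, 0.1748, 0.1307], E[r] = 1.8310, γ^t·E[r] = 0.628033, running G = 4.851553
t=4: π = [0.2175, 0.2128, 0.2648, 0.1744, 0.1306], E[r] = 1.8312, γ^t·E[r] = 0.439676, running G = 5.291229
t=5: π = [0.2174, 0.2130, 0.2644, 0.1747, 0.1305], E[r] = 1.8319, γ^t·E[r] = 0.307892, running G = 5.599121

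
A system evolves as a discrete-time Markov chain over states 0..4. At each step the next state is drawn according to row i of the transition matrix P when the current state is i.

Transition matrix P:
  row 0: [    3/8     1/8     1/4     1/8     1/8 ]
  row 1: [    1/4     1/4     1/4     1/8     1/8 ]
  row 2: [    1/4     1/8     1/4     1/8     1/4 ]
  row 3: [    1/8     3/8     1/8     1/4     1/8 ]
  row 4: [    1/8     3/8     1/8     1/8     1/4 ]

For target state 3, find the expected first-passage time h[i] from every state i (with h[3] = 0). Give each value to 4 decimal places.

h = [8.0000, 8.0000, 8.0000, 0.0000, 8.0000]

First-step conditioning: h[3] = 0; for i ≠ 3, h[i] = 1 + Σ_k P[i][k]·h[k].
  h[0] = 1 + 3/8·h[0] + 1/8·h[1] + 1/4·h[2] + 1/8·h[4]
  h[1] = 1 + 1/4·h[0] + 1/4·h[1] + 1/4·h[2] + 1/8·h[4]
  h[2] = 1 + 1/4·h[0] + 1/8·h[1] + 1/4·h[2] + 1/4·h[4]
  h[4] = 1 + 1/8·h[0] + 3/8·h[1] + 1/8·h[2] + 1/4·h[4]
Solving the 4×4 linear system over states ≠ 3 gives exactly h = [8, 8, 8, 0, 8] (h[3] = 0 is the target).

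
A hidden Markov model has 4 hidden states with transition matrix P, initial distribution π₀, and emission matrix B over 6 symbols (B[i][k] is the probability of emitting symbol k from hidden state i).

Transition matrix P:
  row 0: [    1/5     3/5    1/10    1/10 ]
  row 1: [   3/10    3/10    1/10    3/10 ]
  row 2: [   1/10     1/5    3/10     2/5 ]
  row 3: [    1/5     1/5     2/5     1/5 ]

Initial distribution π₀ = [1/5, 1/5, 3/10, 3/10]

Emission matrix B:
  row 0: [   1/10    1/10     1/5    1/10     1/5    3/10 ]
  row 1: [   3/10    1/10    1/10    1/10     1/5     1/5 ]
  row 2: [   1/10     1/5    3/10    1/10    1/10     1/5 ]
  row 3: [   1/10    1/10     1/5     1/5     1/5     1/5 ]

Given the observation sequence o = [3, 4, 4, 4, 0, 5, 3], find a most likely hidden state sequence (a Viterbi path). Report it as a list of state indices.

path = [3, 0, 1, 0, 1, 0, 1]

t=0: δ = [2.000e-02, 2.000e-02, 3.000e-02, 6.000e-02]  (obs o_0=3)
t=1: δ = [2.400e-03, 2.400e-03, 2.400e-03, 2.400e-03]  ψ = [3, 0, 3, 2]  (obs o_1=4)
t=2: δ = [1.440e-04, 2.880e-04, 9.600e-05, 1.920e-04]  ψ = [1, 0, 3, 2]  (obs o_2=4)
t=3: δ = [1.728e-05, 1.728e-05, 7.680e-06, 1.728e-05]  ψ = [1, 0, 3, 1]  (obs o_3=4)
t=4: δ = [5.184e-07, 3.110e-06, 6.912e-07, 5.184e-07]  ψ = [1, 0, 3, 1]  (obs o_4=0)
t=5: δ = [2.799e-07, 1.866e-07, 6.221e-08, 1.866e-07]  ψ = [1, 1, 1, 1]  (obs o_5=5)
t=6: δ = [5.599e-09, 1.680e-08, 7.465e-09, 1.120e-08]  ψ = [0, 0, 3, 1]  (obs o_6=3)
backtrack: best end state = 1; path = [3, 0, 1, 0, 1, 0, 1]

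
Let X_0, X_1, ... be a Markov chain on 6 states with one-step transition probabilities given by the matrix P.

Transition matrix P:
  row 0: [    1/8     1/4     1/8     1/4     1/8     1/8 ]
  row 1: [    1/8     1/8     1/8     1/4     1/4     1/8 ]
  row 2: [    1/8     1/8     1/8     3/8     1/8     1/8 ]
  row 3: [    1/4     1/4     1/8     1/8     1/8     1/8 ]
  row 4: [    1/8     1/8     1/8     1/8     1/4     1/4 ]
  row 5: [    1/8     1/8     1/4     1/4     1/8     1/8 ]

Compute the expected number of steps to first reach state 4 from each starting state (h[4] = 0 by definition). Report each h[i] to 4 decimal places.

First-step conditioning: h[4] = 0; for i ≠ 4, h[i] = 1 + Σ_k P[i][k]·h[k].
  h[0] = 1 + 1/8·h[0] + 1/4·h[1] + 1/8·h[2] + 1/4·h[3] + 1/8·h[5]
  h[1] = 1 + 1/8·h[0] + 1/8·h[1] + 1/8·h[2] + 1/4·h[3] + 1/8·h[5]
  h[2] = 1 + 1/8·h[0] + 1/8·h[1] + 1/8·h[2] + 3/8·h[3] + 1/8·h[5]
  h[3] = 1 + 1/4·h[0] + 1/4·h[1] + 1/8·h[2] + 1/8·h[3] + 1/8·h[5]
  h[5] = 1 + 1/8·h[0] + 1/8·h[1] + 1/4·h[2] + 1/4·h[3] + 1/8·h[5]
Solving the 5×5 linear system over states ≠ 4 gives exactly h = [1536/229, 4096/687, 4672/687, 1536/229, 0, 1560/229] (h[4] = 0 is the target).

h = [6.7074, 5.9622, 6.8006, 6.7074, 0.0000, 6.8122]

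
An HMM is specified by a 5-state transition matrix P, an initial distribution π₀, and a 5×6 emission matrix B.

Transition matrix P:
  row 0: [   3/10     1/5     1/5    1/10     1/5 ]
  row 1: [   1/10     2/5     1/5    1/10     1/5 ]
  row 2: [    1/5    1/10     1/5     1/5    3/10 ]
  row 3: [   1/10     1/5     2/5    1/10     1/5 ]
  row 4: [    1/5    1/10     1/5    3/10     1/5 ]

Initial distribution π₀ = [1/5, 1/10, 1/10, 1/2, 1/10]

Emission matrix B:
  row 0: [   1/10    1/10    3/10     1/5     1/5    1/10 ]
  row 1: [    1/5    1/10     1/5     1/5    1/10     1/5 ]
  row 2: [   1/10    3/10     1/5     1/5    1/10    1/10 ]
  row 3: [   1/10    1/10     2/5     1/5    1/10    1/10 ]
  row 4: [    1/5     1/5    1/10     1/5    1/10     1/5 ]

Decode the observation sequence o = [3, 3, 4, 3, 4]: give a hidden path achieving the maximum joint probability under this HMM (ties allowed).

t=0: δ = [4.000e-02, 2.000e-02, 2.000e-02, 1.000e-01, 2.000e-02]  (obs o_0=3)
t=1: δ = [2.400e-03, 4.000e-03, 8.000e-03, 2.000e-03, 4.000e-03]  ψ = [0, 3, 3, 3, 3]  (obs o_1=3)
t=2: δ = [3.200e-04, 1.600e-04, 1.600e-04, 1.600e-04, 2.400e-04]  ψ = [2, 1, 2, 2, 2]  (obs o_2=4)
t=3: δ = [1.920e-05, 1.280e-05, 1.280e-05, 1.440e-05, 1.280e-05]  ψ = [0, 0, 0, 4, 0]  (obs o_3=3)
t=4: δ = [1.152e-06, 5.120e-07, 5.760e-07, 3.840e-07, 3.840e-07]  ψ = [0, 1, 3, 4, 0]  (obs o_4=4)
backtrack: best end state = 0; path = [3, 2, 0, 0, 0]

path = [3, 2, 0, 0, 0]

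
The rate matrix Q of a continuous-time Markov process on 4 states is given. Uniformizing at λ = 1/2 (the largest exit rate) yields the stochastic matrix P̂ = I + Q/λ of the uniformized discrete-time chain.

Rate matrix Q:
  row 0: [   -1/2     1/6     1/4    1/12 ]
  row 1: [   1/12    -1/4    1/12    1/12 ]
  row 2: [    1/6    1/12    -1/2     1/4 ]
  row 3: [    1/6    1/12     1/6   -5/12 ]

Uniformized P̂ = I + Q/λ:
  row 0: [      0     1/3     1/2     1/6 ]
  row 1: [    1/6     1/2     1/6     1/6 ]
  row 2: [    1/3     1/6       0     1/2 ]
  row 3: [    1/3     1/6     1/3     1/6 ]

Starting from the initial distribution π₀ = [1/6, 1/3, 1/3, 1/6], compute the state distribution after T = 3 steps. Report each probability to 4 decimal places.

t=0: π = [0.1667, 0.3333, 0.3333, 0.1667]
t=1: π = [0.2222, 0.3056, 0.1944, 0.2778]
t=2: π = [0.2083, 0.3056, 0.2546, 0.2315]
t=3: π = [0.2130, 0.3032, 0.2323, 0.2515]

π = [0.2130, 0.3032, 0.2323, 0.2515]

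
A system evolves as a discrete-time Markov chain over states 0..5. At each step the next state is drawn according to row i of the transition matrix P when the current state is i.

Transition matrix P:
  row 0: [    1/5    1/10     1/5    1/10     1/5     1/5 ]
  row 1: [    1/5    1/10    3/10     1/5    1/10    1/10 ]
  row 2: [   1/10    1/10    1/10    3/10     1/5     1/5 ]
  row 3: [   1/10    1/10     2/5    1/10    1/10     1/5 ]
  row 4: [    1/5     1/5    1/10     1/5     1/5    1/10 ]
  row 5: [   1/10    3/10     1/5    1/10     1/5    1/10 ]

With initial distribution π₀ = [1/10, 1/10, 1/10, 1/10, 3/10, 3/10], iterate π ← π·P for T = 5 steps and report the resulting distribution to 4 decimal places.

π = [0.1462, 0.1474, 0.2116, 0.1738, 0.1679, 0.1531]

t=0: π = [0.1000, 0.1000, 0.1000, 0.1000, 0.3000, 0.3000]
t=1: π = [0.1500, 0.1900, 0.1900, 0.1600, 0.1800, 0.1300]
t=2: π = [0.1520, 0.1440, 0.2140, 0.1750, 0.1650, 0.1500]
t=3: π = [0.1461, 0.1465, 0.2115, 0.1737, 0.1681, 0.1541]
t=4: π = [0.1461, 0.1476, 0.2114, 0.1738, 0.1680, 0.1531]
t=5: π = [0.1462, 0.1474, 0.2116, 0.1738, 0.1679, 0.1531]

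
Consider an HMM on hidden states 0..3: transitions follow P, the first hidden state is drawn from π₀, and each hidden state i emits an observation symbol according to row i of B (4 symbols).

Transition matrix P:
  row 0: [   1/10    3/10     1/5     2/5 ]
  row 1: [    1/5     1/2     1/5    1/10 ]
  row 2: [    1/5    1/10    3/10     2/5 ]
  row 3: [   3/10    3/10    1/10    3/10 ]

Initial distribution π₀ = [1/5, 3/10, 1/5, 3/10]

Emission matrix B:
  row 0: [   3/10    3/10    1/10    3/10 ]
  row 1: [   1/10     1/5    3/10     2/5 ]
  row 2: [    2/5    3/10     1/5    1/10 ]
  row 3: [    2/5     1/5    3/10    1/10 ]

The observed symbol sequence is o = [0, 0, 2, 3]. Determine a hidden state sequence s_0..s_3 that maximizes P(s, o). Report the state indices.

path = [3, 3, 1, 1]

t=0: δ = [6.000e-02, 3.000e-02, 8.000e-02, 1.200e-01]  (obs o_0=0)
t=1: δ = [1.080e-02, 3.600e-03, 9.600e-03, 1.440e-02]  ψ = [3, 3, 2, 3]  (obs o_1=0)
t=2: δ = [4.320e-04, 1.296e-03, 5.760e-04, 1.296e-03]  ψ = [3, 3, 2, 0]  (obs o_2=2)
t=3: δ = [1.166e-04, 2.592e-04, 2.592e-05, 3.888e-05]  ψ = [3, 1, 1, 3]  (obs o_3=3)
backtrack: best end state = 1; path = [3, 3, 1, 1]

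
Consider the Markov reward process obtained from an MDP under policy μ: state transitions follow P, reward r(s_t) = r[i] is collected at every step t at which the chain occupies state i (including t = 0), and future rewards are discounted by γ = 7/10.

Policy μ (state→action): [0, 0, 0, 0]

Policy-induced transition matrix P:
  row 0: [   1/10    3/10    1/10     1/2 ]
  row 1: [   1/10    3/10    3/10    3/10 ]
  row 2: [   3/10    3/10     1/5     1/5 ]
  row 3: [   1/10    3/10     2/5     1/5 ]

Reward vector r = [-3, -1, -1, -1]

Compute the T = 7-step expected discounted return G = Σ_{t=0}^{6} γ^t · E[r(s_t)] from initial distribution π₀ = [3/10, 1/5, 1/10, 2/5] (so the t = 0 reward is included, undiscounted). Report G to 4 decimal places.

t=0: π = [0.3000, 0.2000, 0.1000, 0.4000], E[r] = -1.6000, γ^t·E[r] = -1.600000, running G = -1.600000
t=1: π = [0.1200, 0.3000, 0.2700, 0.3100], E[r] = -1.2400, γ^t·E[r] = -0.868000, running G = -2.468000
t=2: π = [0.1540, 0.3000, 0.2800, 0.2660], E[r] = -1.3080, γ^t·E[r] = -0.640920, running G = -3.108920
t=3: π = [0.1560, 0.3000, 0.2678, 0.2762], E[r] = -1.3120, γ^t·E[r] = -0.450016, running G = -3.558936
t=4: π = [0.1536, 0.3000, 0.2696, 0.2768], E[r] = -1.3071, γ^t·E[r] = -0.313840, running G = -3.872776
t=5: π = [0.1539, 0.3000, 0.2700, 0.2761], E[r] = -1.3079, γ^t·E[r] = -0.219811, running G = -4.092587
t=6: π = [0.1540, 0.3000, 0.2698, 0.2762], E[r] = -1.3080, γ^t·E[r] = -0.153885, running G = -4.246472

G = -4.2465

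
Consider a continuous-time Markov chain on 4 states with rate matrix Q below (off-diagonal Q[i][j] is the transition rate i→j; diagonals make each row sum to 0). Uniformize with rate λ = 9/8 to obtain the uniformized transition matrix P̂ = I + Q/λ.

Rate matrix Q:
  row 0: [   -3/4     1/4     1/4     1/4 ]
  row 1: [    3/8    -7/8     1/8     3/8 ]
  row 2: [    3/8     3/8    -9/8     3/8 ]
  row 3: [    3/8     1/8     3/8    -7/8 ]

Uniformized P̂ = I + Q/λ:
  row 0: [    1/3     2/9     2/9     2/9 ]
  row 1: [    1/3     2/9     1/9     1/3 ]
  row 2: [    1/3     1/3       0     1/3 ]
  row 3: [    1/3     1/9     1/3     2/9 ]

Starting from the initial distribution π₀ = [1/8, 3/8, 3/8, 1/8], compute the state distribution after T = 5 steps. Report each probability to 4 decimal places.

t=0: π = [0.1250, 0.3750, 0.3750, 0.1250]
t=1: π = [0.3333, 0.2500, 0.1111, 0.3056]
t=2: π = [0.3333, 0.2006, 0.2037, 0.2623]
t=3: π = [0.3333, 0.2157, 0.1838, 0.2671]
t=4: π = [0.3333, 0.2130, 0.1871, 0.2666]
t=5: π = [0.3333, 0.2134, 0.1866, 0.2667]

π = [0.3333, 0.2134, 0.1866, 0.2667]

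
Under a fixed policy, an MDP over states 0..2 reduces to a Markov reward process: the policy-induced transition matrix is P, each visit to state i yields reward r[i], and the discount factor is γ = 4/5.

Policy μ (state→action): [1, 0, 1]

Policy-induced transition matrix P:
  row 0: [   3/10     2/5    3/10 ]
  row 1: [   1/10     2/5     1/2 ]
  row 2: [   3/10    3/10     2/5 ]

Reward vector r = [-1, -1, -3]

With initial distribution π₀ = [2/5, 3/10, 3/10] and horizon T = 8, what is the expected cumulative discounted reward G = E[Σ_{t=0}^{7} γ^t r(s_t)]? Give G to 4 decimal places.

G = -7.3361

t=0: π = [0.4000, 0.3000, 0.3000], E[r] = -1.6000, γ^t·E[r] = -1.600000, running G = -1.600000
t=1: π = [0.2400, 0.3700, 0.3900], E[r] = -1.7800, γ^t·E[r] = -1.424000, running G = -3.024000
t=2: π = [0.2260, 0.3610, 0.4130], E[r] = -1.8260, γ^t·E[r] = -1.168640, running G = -4.192640
t=3: π = [0.2278, 0.3587, 0.4135], E[r] = -1.8270, γ^t·E[r] = -0.935424, running G = -5.128064
t=4: π = [0.2283, 0.3587, 0.4131], E[r] = -1.8262, γ^t·E[r] = -0.748003, running G = -5.876067
t=5: π = [0.2283, 0.3587, 0.4130], E[r] = -1.8261, γ^t·E[r] = -0.598369, running G = -6.474437
t=6: π = [0.2283, 0.3587, 0.4130], E[r] = -1.8261, γ^t·E[r] = -0.478697, running G = -6.953134
t=7: π = [0.2283, 0.3587, 0.4130], E[r] = -1.8261, γ^t·E[r] = -0.382958, running G = -7.336092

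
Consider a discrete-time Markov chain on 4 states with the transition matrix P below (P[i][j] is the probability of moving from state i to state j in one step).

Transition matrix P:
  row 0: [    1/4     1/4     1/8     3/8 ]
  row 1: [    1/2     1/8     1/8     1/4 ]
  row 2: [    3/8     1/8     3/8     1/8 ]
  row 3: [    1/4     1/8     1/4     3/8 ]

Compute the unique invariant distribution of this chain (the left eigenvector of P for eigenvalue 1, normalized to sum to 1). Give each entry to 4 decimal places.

Balance equations π_j = Σ_i π_i·P[i][j]:
  π_0 = 1/4·π_0 + 1/2·π_1 + 3/8·π_2 + 1/4·π_3
  π_1 = 1/4·π_0 + 1/8·π_1 + 1/8·π_2 + 1/8·π_3
  π_2 = 1/8·π_0 + 1/8·π_1 + 3/8·π_2 + 1/4·π_3
  normalize: π_0 + π_1 + π_2 + π_3 = 1
Solving the linear system gives exactly π = [141/443, 73/443, 96/443, 133/443].

π = [0.3183, 0.1648, 0.2167, 0.3002]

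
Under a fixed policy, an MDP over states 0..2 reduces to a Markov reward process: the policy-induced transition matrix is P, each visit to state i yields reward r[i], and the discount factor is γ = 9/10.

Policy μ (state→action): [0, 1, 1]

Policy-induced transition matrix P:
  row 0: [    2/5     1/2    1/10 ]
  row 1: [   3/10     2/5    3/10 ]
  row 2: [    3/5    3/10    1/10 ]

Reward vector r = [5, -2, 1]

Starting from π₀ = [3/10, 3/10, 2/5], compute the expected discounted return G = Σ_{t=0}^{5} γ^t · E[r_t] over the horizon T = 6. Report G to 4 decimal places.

t=0: π = [0.3000, 0.3000, 0.4000], E[r] = 1.3000, γ^t·E[r] = 1.300000, running G = 1.300000
t=1: π = [0.4500, 0.3900, 0.1600], E[r] = 1.6300, γ^t·E[r] = 1.467000, running G = 2.767000
t=2: π = [0.3930, 0.4290, 0.1780], E[r] = 1.2850, γ^t·E[r] = 1.040850, running G = 3.807850
t=3: π = [0.3927, 0.4215, 0.1858], E[r] = 1.3063, γ^t·E[r] = 0.952293, running G = 4.760143
t=4: π = [0.3950, 0.4207, 0.1843], E[r] = 1.3180, γ^t·E[r] = 0.864720, running G = 5.624863
t=5: π = [0.3948, 0.4211, 0.1841], E[r] = 1.3160, γ^t·E[r] = 0.777056, running G = 6.401919

G = 6.4019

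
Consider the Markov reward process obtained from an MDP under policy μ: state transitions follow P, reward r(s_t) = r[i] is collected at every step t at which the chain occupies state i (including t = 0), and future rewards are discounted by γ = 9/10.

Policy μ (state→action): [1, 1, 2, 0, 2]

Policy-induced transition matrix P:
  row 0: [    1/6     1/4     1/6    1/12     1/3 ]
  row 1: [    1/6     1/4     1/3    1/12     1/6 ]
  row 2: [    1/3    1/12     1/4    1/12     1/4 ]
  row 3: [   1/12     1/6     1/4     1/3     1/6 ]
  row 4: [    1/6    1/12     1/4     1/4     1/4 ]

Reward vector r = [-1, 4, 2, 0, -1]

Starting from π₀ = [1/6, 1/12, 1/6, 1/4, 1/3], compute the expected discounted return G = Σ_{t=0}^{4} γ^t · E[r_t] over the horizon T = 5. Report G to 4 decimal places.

t=0: π = [0.1667, 0.0833, 0.1667, 0.2500, 0.3333], E[r] = 0.1667, γ^t·E[r] = 0.166667, running G = 0.166667
t=1: π = [0.1736, 0.1458, 0.2431, 0.2014, 0.2361], E[r] = 0.6597, γ^t·E[r] = 0.593750, running G = 0.760417
t=2: π = [0.1904, 0.1534, 0.2477, 0.1730, 0.2355], E[r] = 0.6829, γ^t·E[r] = 0.553125, running G = 1.313542
t=3: π = [0.1935, 0.1550, 0.2469, 0.1658, 0.2387], E[r] = 0.6818, γ^t·E[r] = 0.497039, running G = 1.810581
t=4: π = [0.1940, 0.1552, 0.2468, 0.1646, 0.2394], E[r] = 0.6812, γ^t·E[r] = 0.446934, running G = 2.257515

G = 2.2575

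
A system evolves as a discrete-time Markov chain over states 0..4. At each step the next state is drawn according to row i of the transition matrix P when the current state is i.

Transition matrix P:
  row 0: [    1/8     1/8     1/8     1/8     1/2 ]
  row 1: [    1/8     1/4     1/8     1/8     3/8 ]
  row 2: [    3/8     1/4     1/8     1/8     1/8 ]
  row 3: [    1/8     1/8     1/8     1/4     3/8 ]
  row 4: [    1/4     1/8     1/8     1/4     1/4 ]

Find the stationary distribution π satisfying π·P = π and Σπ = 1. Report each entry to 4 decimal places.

π = [0.1972, 0.1607, 0.1250, 0.1896, 0.3275]

Balance equations π_j = Σ_i π_i·P[i][j]:
  π_0 = 1/8·π_0 + 1/8·π_1 + 3/8·π_2 + 1/8·π_3 + 1/4·π_4
  π_1 = 1/8·π_0 + 1/4·π_1 + 1/4·π_2 + 1/8·π_3 + 1/8·π_4
  π_2 = 1/8·π_0 + 1/8·π_1 + 1/8·π_2 + 1/8·π_3 + 1/8·π_4
  π_3 = 1/8·π_0 + 1/8·π_1 + 1/8·π_2 + 1/4·π_3 + 1/4·π_4
  normalize: π_0 + π_1 + π_2 + π_3 + π_4 = 1
Solving the linear system gives exactly π = [14/71, 9/56, 1/8, 377/1988, 93/284].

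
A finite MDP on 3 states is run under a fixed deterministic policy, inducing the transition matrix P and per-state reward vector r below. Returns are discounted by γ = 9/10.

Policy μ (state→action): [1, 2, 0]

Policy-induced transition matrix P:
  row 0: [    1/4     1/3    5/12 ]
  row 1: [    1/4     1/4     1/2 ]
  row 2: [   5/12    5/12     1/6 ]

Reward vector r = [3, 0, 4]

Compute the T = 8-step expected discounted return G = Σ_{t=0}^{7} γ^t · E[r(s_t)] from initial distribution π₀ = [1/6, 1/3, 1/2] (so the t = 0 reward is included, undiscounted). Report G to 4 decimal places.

t=0: π = [0.1667, 0.3333, 0.5000], E[r] = 2.5000, γ^t·E[r] = 2.500000, running G = 2.500000
t=1: π = [0.3333, 0.3472, 0.3194], E[r] = 2.2778, γ^t·E[r] = 2.050000, running G = 4.550000
t=2: π = [0.3032, 0.3310, 0.3657], E[r] = 2.3727, γ^t·E[r] = 1.921875, running G = 6.471875
t=3: π = [0.3110, 0.3362, 0.3528], E[r] = 2.3441, γ^t·E[r] = 1.708875, running G = 8.180750
t=4: π = [0.3088, 0.3347, 0.3565], E[r] = 2.3523, γ^t·E[r] = 1.543366, running G = 9.724116
t=5: π = [0.3094, 0.3351, 0.3554], E[r] = 2.3500, γ^t·E[r] = 1.387650, running G = 11.111767
t=6: π = [0.3092, 0.3350, 0.3557], E[r] = 2.3507, γ^t·E[r] = 1.249239, running G = 12.361005
t=7: π = [0.3093, 0.3351, 0.3557], E[r] = 2.3505, γ^t·E[r] = 1.124224, running G = 13.485229

G = 13.4852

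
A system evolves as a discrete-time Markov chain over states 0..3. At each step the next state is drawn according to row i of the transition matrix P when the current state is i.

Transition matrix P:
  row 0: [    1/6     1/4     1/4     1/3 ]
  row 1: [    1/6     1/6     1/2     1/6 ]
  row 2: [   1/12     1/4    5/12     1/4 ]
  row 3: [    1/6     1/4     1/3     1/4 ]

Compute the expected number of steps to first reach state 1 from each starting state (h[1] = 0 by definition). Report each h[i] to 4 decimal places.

First-step conditioning: h[1] = 0; for i ≠ 1, h[i] = 1 + Σ_k P[i][k]·h[k].
  h[0] = 1 + 1/6·h[0] + 1/4·h[2] + 1/3·h[3]
  h[2] = 1 + 1/12·h[0] + 5/12·h[2] + 1/4·h[3]
  h[3] = 1 + 1/6·h[0] + 1/3·h[2] + 1/4·h[3]
Solving the 3×3 linear system over states ≠ 1 gives exactly h = [4, 0, 4, 4] (h[1] = 0 is the target).

h = [4.0000, 0.0000, 4.0000, 4.0000]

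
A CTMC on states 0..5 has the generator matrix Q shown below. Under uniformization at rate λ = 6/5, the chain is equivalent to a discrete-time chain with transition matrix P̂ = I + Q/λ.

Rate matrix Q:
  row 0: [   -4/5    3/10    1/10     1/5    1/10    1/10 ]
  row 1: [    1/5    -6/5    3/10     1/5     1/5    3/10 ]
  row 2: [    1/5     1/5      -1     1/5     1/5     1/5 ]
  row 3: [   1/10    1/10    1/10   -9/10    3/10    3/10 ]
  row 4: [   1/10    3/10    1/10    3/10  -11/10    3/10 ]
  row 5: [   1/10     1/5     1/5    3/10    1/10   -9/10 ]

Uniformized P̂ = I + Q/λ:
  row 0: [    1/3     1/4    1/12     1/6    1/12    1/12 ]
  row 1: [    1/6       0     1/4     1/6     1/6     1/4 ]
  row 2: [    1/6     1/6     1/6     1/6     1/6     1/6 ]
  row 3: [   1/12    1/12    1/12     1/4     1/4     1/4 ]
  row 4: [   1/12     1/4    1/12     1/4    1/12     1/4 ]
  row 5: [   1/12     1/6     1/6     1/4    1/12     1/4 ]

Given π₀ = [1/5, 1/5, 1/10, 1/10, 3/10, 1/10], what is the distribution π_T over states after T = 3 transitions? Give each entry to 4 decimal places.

t=0: π = [0.2000, 0.2000, 0.1000, 0.1000, 0.3000, 0.1000]
t=1: π = [0.1583, 0.1667, 0.1333, 0.2083, 0.1250, 0.2083]
t=2: π = [0.1479, 0.1451, 0.1396, 0.2118, 0.1431, 0.2125]
t=3: π = [0.1440, 0.1491, 0.1369, 0.2139, 0.1424, 0.2137]

π = [0.1440, 0.1491, 0.1369, 0.2139, 0.1424, 0.2137]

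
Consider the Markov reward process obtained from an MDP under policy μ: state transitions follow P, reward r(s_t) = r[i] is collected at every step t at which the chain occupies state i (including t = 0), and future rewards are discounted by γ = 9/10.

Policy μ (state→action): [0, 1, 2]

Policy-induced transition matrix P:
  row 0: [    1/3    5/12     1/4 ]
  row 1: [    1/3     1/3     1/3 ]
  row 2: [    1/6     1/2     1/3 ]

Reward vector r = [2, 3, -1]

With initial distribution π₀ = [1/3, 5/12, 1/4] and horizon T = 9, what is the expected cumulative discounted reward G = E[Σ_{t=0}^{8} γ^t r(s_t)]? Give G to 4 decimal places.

t=0: π = [0.3333, 0.4167, 0.2500], E[r] = 1.6667, γ^t·E[r] = 1.666667, running G = 1.666667
t=1: π = [0.2917, 0.4028, 0.3056], E[r] = 1.4861, γ^t·E[r] = 1.337500, running G = 3.004167
t=2: π = [0.2824, 0.4086, 0.3090], E[r] = 1.4815, γ^t·E[r] = 1.200000, running G = 4.204167
t=3: π = [0.2818, 0.4084, 0.3098], E[r] = 1.4790, γ^t·E[r] = 1.078172, running G = 5.282339
t=4: π = [0.2817, 0.4085, 0.3098], E[r] = 1.4789, γ^t·E[r] = 0.970313, running G = 6.252651
t=5: π = [0.2817, 0.4084, 0.3099], E[r] = 1.4789, γ^t·E[r] = 0.873261, running G = 7.125912
t=6: π = [0.2817, 0.4085, 0.3099], E[r] = 1.4789, γ^t·E[r] = 0.785934, running G = 7.911846
t=7: π = [0.2817, 0.4085, 0.3099], E[r] = 1.4789, γ^t·E[r] = 0.707340, running G = 8.619186
t=8: π = [0.2817, 0.4085, 0.3099], E[r] = 1.4789, γ^t·E[r] = 0.636606, running G = 9.255793

G = 9.2558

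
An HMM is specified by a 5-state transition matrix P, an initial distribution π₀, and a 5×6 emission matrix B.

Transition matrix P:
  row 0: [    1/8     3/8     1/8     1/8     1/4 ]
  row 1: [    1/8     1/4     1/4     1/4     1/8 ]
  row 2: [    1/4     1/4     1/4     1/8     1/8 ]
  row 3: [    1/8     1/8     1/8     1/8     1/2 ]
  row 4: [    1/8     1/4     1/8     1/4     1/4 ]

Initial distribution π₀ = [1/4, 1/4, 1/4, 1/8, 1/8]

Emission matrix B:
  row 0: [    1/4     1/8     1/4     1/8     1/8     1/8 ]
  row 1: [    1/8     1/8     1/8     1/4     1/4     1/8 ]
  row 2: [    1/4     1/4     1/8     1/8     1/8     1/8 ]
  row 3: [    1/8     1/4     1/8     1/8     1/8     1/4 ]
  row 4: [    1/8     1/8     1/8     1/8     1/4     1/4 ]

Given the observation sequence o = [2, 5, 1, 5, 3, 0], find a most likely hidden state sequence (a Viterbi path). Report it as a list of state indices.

path = [0, 4, 3, 4, 1, 2]

t=0: δ = [6.250e-02, 3.125e-02, 3.125e-02, 1.562e-02, 1.562e-02]  (obs o_0=2)
t=1: δ = [9.766e-04, 2.930e-03, 9.766e-04, 1.953e-03, 3.906e-03]  ψ = [0, 0, 0, 0, 0]  (obs o_1=5)
t=2: δ = [6.104e-05, 1.221e-04, 1.831e-04, 2.441e-04, 1.221e-04]  ψ = [4, 4, 1, 4, 3]  (obs o_2=1)
t=3: δ = [5.722e-06, 5.722e-06, 5.722e-06, 7.629e-06, 3.052e-05]  ψ = [2, 2, 2, 1, 3]  (obs o_3=5)
t=4: δ = [4.768e-07, 1.907e-06, 4.768e-07, 9.537e-07, 9.537e-07]  ψ = [4, 4, 4, 4, 4]  (obs o_4=3)
t=5: δ = [5.960e-08, 5.960e-08, 1.192e-07, 5.960e-08, 5.960e-08]  ψ = [1, 1, 1, 1, 3]  (obs o_5=0)
backtrack: best end state = 2; path = [0, 4, 3, 4, 1, 2]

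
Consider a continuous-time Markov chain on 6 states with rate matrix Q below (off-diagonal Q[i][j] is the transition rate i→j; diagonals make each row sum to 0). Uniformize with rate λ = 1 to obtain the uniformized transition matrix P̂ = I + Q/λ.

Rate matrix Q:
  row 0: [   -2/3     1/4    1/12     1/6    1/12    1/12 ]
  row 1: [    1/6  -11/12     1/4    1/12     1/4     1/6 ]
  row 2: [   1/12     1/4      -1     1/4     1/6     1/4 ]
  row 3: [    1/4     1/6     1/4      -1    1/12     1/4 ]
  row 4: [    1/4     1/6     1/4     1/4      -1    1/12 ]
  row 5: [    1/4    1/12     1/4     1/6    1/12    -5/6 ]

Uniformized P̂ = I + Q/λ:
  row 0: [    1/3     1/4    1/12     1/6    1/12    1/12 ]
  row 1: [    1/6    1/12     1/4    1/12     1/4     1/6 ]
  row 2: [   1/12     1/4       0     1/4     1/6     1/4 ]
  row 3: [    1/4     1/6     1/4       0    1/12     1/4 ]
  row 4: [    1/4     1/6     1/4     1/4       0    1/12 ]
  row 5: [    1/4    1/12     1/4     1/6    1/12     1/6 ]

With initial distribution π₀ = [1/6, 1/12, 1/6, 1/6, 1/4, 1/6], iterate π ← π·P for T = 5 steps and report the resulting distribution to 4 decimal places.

π = [0.2263, 0.1716, 0.1699, 0.1510, 0.1164, 0.1648]

t=0: π = [0.1667, 0.0833, 0.1667, 0.1667, 0.2500, 0.1667]
t=1: π = [0.2292, 0.1736, 0.1806, 0.1667, 0.0903, 0.1597]
t=2: π = [0.2245, 0.1730, 0.1667, 0.1470, 0.1198, 0.1690]
t=3: π = [0.2265, 0.1708, 0.1709, 0.1516, 0.1161, 0.1641]
t=4: π = [0.2262, 0.1719, 0.1695, 0.1511, 0.1164, 0.1650]
t=5: π = [0.2263, 0.1716, 0.1699, 0.1510, 0.1164, 0.1648]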